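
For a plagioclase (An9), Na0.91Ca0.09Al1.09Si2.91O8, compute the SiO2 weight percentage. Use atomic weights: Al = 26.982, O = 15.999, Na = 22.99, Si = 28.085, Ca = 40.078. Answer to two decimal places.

66.31 wt%

Molar mass of Na0.91Ca0.09Al1.09Si2.91O8 = 0.91*22.99 + 0.09*40.078 + 1.09*26.982 + 2.91*28.085 + 8*15.999 = 263.658 g/mol.
Each formula unit contains 2.91 Si, equivalent to 2.91/1 = 2.9100 mol SiO2.
M(SiO2) = 1×28.085 + 2×15.999 = 60.083 g/mol.
Mass of SiO2 per formula unit = 2.9100 × 60.083 = 174.842 g.
SiO2 wt% = 174.842 / 263.658 × 100 = 66.31%.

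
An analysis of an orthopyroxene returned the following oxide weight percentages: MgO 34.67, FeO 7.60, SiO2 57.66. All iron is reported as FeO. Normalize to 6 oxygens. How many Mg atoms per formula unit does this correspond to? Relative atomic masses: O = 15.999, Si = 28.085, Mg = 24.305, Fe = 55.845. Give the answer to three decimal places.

1.789 Mg apfu

34.67 wt% MgO ÷ 40.304 g/mol = 0.86021 mol, giving 0.86021 Mg and 0.86021 O.
7.60 wt% FeO ÷ 71.844 g/mol = 0.10578 mol, giving 0.10578 Fe and 0.10578 O.
57.66 wt% SiO2 ÷ 60.083 g/mol = 0.95967 mol, giving 0.95967 Si and 1.91934 O.
Oxygen sums to 2.88533; scaling by 6/2.88533 = 2.07948 puts the formula on 6 O.
Mg: 0.86021 × 2.07948 = 1.789 atoms per formula unit.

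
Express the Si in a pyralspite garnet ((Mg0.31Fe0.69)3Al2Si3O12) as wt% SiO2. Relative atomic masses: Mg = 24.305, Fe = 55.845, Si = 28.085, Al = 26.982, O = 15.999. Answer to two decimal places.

38.48 wt%

M((Mg0.31Fe0.69)3Al2Si3O12) = 468.410 g/mol; M(SiO2) = 60.083 g/mol.
Moles SiO2 per formula unit = 3 Si ÷ 1 = 3.0000.
SiO2 fraction = (3.0000 × 60.083) / 468.410 = 180.249/468.410 = 0.3848.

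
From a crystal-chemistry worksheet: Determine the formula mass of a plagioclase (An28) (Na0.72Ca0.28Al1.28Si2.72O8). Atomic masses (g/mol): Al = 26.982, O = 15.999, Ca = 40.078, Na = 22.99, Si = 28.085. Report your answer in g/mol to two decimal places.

Na: 0.72 × 22.99 = 16.5528
Ca: 0.28 × 40.078 = 11.2218
Al: 1.28 × 26.982 = 34.5370
Si: 2.72 × 28.085 = 76.3912
O: 8 × 15.999 = 127.9920
Summing the contributions gives the formula mass.

266.69 g/mol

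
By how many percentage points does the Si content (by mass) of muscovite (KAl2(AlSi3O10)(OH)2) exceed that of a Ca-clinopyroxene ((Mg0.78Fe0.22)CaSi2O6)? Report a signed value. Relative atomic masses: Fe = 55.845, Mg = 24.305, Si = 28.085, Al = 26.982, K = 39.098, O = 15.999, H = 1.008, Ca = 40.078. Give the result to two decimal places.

M(KAl2(AlSi3O10)(OH)2) = 398.303 g/mol, so wt% Si = 84.255/398.303 × 100 = 21.15%.
M((Mg0.78Fe0.22)CaSi2O6) = 223.486 g/mol, so wt% Si = 56.170/223.486 × 100 = 25.13%.
21.15 − 25.13 = -3.98 pp.

-3.98 percentage points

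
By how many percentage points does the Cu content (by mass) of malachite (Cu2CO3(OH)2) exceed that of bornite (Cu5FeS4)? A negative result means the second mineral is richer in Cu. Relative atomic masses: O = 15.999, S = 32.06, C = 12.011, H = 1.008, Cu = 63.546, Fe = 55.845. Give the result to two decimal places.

M(Cu2CO3(OH)2) = 221.114 g/mol, so wt% Cu = 127.092/221.114 × 100 = 57.48%.
M(Cu5FeS4) = 501.815 g/mol, so wt% Cu = 317.730/501.815 × 100 = 63.32%.
57.48 − 63.32 = -5.84 pp.

-5.84 percentage points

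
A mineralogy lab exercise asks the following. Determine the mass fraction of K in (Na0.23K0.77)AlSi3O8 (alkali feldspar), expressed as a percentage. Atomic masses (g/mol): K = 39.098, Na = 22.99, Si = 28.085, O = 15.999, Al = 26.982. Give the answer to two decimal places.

10.96 wt%

M((Na0.23K0.77)AlSi3O8) = 274.622 g/mol.
K contributes 0.77 × 39.098 = 30.105 g per mole.
30.105/274.622 = 0.1096 → 10.96%.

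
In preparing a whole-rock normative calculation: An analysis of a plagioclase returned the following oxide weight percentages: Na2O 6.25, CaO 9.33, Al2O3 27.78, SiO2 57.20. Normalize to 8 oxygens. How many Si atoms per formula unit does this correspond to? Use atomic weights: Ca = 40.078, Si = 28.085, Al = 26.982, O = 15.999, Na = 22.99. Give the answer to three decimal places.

Na2O (M=61.979): mol = 0.10084; Na = 0.20168, O = 0.10084.
CaO (M=56.077): mol = 0.16638; Ca = 0.16638, O = 0.16638.
Al2O3 (M=101.961): mol = 0.27246; Al = 0.54492, O = 0.81738.
SiO2 (M=60.083): mol = 0.95202; Si = 0.95202, O = 1.90404.
ΣO = 2.98864; factor = 8/ΣO = 2.67680.
Si apfu = 0.95202 × 2.67680 = 2.548.

2.548 Si apfu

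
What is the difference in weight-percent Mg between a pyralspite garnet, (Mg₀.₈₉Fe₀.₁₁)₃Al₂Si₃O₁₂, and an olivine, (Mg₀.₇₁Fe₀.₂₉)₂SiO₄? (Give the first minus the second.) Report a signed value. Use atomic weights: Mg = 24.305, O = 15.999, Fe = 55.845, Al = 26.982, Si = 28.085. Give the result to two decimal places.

-6.02 percentage points

First mineral: 64.894 g Mg in 413.530 g formula = 15.69 wt% Mg.
Second mineral: 34.513 g Mg in 158.984 g formula = 21.71 wt% Mg.
15.69% − 21.71% gives a difference of -6.02 percentage points.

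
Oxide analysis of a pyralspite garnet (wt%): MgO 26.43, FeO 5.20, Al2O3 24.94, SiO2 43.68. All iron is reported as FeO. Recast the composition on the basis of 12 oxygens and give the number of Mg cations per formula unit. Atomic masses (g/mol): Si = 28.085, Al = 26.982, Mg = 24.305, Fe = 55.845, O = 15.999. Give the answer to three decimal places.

2.699 Mg apfu

MgO: 26.43/40.304 = 0.65577 mol → 0.65577 mol Mg, 0.65577 mol O.
FeO: 5.20/71.844 = 0.07238 mol → 0.07238 mol Fe, 0.07238 mol O.
Al2O3: 24.94/101.961 = 0.24460 mol → 0.48920 mol Al, 0.73380 mol O.
SiO2: 43.68/60.083 = 0.72699 mol → 0.72699 mol Si, 1.45398 mol O.
Total oxygen = 2.91593 mol. Normalization factor = 12/2.91593 = 4.11533.
Mg per 12 O = 0.65577 × 4.11533 = 2.699.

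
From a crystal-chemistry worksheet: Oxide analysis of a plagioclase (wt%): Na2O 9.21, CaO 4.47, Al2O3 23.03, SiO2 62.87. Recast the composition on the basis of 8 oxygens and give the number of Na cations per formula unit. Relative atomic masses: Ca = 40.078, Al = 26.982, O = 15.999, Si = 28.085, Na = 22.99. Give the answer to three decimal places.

Na2O: 9.21/61.979 = 0.14860 mol → 0.29720 mol Na, 0.14860 mol O.
CaO: 4.47/56.077 = 0.07971 mol → 0.07971 mol Ca, 0.07971 mol O.
Al2O3: 23.03/101.961 = 0.22587 mol → 0.45174 mol Al, 0.67761 mol O.
SiO2: 62.87/60.083 = 1.04639 mol → 1.04639 mol Si, 2.09278 mol O.
Total oxygen = 2.99870 mol. Normalization factor = 8/2.99870 = 2.66782.
Na per 8 O = 0.29720 × 2.66782 = 0.793.

0.793 Na apfu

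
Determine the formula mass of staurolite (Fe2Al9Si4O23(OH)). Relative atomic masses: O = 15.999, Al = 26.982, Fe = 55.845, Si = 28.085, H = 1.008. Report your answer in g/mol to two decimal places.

851.85 g/mol

The formula mass is the sum 2·55.845 + 9·26.982 + 4·28.085 + 24·15.999 + 1·1.008.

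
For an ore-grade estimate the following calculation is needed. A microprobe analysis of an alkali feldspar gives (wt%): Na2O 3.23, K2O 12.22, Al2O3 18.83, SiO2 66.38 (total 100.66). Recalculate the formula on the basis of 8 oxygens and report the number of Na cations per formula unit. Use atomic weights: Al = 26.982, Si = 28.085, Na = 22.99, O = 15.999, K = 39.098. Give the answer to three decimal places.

Na2O (M=61.979): mol = 0.05211; Na = 0.10422, O = 0.05211.
K2O (M=94.195): mol = 0.12973; K = 0.25946, O = 0.12973.
Al2O3 (M=101.961): mol = 0.18468; Al = 0.36936, O = 0.55404.
SiO2 (M=60.083): mol = 1.10481; Si = 1.10481, O = 2.20962.
ΣO = 2.94550; factor = 8/ΣO = 2.71601.
Na apfu = 0.10422 × 2.71601 = 0.283.

0.283 Na apfu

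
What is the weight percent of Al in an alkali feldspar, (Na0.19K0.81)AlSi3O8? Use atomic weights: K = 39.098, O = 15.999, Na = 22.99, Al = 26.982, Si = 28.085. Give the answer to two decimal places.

Molar mass of (Na0.19K0.81)AlSi3O8: 0.19*22.99 + 0.81*39.098 + 1*26.982 + 3*28.085 + 8*15.999 = 275.266 g/mol.
Mass of Al per formula unit: 1 × 26.982 = 26.982 g.
Weight fraction Al = 26.982 / 275.266 = 0.0980.

9.80 mass %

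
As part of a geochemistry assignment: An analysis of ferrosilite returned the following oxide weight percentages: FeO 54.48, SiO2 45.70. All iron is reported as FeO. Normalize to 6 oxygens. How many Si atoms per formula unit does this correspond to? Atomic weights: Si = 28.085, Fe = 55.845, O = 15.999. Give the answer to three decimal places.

2.002 Si apfu

FeO: 54.48/71.844 = 0.75831 mol → 0.75831 mol Fe, 0.75831 mol O.
SiO2: 45.70/60.083 = 0.76061 mol → 0.76061 mol Si, 1.52122 mol O.
Total oxygen = 2.27953 mol. Normalization factor = 6/2.27953 = 2.63212.
Si per 6 O = 0.76061 × 2.63212 = 2.002.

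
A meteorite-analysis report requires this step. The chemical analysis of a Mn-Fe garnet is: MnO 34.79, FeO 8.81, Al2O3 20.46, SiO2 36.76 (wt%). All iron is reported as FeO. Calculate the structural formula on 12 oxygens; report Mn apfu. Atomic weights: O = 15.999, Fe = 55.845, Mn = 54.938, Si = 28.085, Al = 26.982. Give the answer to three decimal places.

MnO (M=70.937): mol = 0.49044; Mn = 0.49044, O = 0.49044.
FeO (M=71.844): mol = 0.12263; Fe = 0.12263, O = 0.12263.
Al2O3 (M=101.961): mol = 0.20066; Al = 0.40132, O = 0.60198.
SiO2 (M=60.083): mol = 0.61182; Si = 0.61182, O = 1.22364.
ΣO = 2.43869; factor = 12/ΣO = 4.92067.
Mn apfu = 0.49044 × 4.92067 = 2.413.

2.413 Mn apfu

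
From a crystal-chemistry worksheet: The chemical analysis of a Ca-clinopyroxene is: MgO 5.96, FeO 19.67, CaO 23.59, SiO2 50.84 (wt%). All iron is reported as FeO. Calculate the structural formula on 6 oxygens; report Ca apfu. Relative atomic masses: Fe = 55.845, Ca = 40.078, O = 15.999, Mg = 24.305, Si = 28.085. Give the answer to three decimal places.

0.996 Ca apfu

5.96 wt% MgO ÷ 40.304 g/mol = 0.14788 mol, giving 0.14788 Mg and 0.14788 O.
19.67 wt% FeO ÷ 71.844 g/mol = 0.27379 mol, giving 0.27379 Fe and 0.27379 O.
23.59 wt% CaO ÷ 56.077 g/mol = 0.42067 mol, giving 0.42067 Ca and 0.42067 O.
50.84 wt% SiO2 ÷ 60.083 g/mol = 0.84616 mol, giving 0.84616 Si and 1.69232 O.
Oxygen sums to 2.53466; scaling by 6/2.53466 = 2.36718 puts the formula on 6 O.
Ca: 0.42067 × 2.36718 = 0.996 atoms per formula unit.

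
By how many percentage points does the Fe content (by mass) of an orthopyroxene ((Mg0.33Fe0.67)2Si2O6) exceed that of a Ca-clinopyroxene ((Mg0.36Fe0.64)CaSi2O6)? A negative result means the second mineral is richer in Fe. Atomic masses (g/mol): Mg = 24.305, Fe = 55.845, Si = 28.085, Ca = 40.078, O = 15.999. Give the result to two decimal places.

M((Mg0.33Fe0.67)2Si2O6) = 243.038 g/mol, so wt% Fe = 74.832/243.038 × 100 = 30.79%.
M((Mg0.36Fe0.64)CaSi2O6) = 236.733 g/mol, so wt% Fe = 35.741/236.733 × 100 = 15.10%.
30.79 − 15.10 = 15.69 pp.

15.69 percentage points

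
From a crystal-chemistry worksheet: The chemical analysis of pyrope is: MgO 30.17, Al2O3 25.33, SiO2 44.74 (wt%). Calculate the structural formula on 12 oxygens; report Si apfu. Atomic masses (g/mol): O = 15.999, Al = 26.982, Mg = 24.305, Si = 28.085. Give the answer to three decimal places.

2.995 Si apfu

MgO: 30.17/40.304 = 0.74856 mol → 0.74856 mol Mg, 0.74856 mol O.
Al2O3: 25.33/101.961 = 0.24843 mol → 0.49686 mol Al, 0.74529 mol O.
SiO2: 44.74/60.083 = 0.74464 mol → 0.74464 mol Si, 1.48928 mol O.
Total oxygen = 2.98313 mol. Normalization factor = 12/2.98313 = 4.02262.
Si per 12 O = 0.74464 × 4.02262 = 2.995.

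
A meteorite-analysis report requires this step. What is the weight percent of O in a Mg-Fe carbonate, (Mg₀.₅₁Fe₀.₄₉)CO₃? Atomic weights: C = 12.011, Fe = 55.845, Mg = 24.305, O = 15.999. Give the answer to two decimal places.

48.11 mass %

M((Mg₀.₅₁Fe₀.₄₉)CO₃) = 99.768 g/mol.
O contributes 3 × 15.999 = 47.997 g per mole.
47.997/99.768 = 0.4811 → 48.11%.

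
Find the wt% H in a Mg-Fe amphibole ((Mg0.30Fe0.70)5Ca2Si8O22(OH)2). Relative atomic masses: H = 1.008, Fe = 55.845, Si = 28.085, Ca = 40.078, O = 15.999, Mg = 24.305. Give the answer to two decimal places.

0.22 wt%

Formula mass = 1.50·24.305 + 3.50·55.845 + 2·40.078 + 8·28.085 + 24·15.999 + 2·1.008 = 922.743 g/mol, of which 2.016 g is H.
So H makes up 2.016/922.743 = 0.0022 of the mass, i.e. 0.22%.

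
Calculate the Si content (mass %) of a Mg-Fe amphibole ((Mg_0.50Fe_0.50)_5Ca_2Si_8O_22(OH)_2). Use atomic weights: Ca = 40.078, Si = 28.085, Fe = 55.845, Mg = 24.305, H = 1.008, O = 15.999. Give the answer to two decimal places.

25.21 mass %

Molar mass of (Mg_0.50Fe_0.50)_5Ca_2Si_8O_22(OH)_2: 2.50×24.305 + 2.50×55.845 + 2×40.078 + 8×28.085 + 24×15.999 + 2×1.008 = 891.203 g/mol.
Mass of Si per formula unit: 8 × 28.085 = 224.680 g.
Weight fraction Si = 224.680 / 891.203 = 0.2521.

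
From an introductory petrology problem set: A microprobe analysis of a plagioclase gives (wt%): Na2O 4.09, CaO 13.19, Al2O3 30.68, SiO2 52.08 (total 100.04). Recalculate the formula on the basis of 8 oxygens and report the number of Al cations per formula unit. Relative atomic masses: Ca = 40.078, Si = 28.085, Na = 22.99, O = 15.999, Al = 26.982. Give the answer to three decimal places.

4.09 wt% Na2O ÷ 61.979 g/mol = 0.06599 mol, giving 0.13198 Na and 0.06599 O.
13.19 wt% CaO ÷ 56.077 g/mol = 0.23521 mol, giving 0.23521 Ca and 0.23521 O.
30.68 wt% Al2O3 ÷ 101.961 g/mol = 0.30090 mol, giving 0.60180 Al and 0.90270 O.
52.08 wt% SiO2 ÷ 60.083 g/mol = 0.86680 mol, giving 0.86680 Si and 1.73360 O.
Oxygen sums to 2.93750; scaling by 8/2.93750 = 2.72340 puts the formula on 8 O.
Al: 0.60180 × 2.72340 = 1.639 atoms per formula unit.

1.639 Al apfu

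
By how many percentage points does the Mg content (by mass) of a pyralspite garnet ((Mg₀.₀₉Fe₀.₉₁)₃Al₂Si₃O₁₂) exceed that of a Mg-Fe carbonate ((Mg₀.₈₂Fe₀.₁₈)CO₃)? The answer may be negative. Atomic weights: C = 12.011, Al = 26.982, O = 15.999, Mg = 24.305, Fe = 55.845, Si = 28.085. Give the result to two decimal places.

-20.81 percentage points

Mg in (Mg₀.₀₉Fe₀.₉₁)₃Al₂Si₃O₁₂: molar mass 489.226 g/mol; 0.27×24.305 = 6.562 g → 1.34 wt%.
Mg in (Mg₀.₈₂Fe₀.₁₈)CO₃: molar mass 89.990 g/mol; 0.82×24.305 = 19.930 g → 22.15 wt%.
Difference = 1.34 − 22.15 = -20.81 percentage points.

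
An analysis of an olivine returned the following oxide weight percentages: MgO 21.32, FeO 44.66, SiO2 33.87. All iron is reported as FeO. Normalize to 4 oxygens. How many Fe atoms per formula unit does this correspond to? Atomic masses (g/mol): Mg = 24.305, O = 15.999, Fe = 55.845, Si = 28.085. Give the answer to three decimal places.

1.092 Fe apfu

21.32 wt% MgO ÷ 40.304 g/mol = 0.52898 mol, giving 0.52898 Mg and 0.52898 O.
44.66 wt% FeO ÷ 71.844 g/mol = 0.62162 mol, giving 0.62162 Fe and 0.62162 O.
33.87 wt% SiO2 ÷ 60.083 g/mol = 0.56372 mol, giving 0.56372 Si and 1.12744 O.
Oxygen sums to 2.27804; scaling by 4/2.27804 = 1.75590 puts the formula on 4 O.
Fe: 0.62162 × 1.75590 = 1.092 atoms per formula unit.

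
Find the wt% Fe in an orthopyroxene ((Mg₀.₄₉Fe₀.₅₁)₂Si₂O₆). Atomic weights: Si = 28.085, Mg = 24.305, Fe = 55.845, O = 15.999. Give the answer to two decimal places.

24.45 mass %

Molar mass of (Mg₀.₄₉Fe₀.₅₁)₂Si₂O₆: 0.98×24.305 + 1.02×55.845 + 2×28.085 + 6×15.999 = 232.945 g/mol.
Mass of Fe per formula unit: 1.02 × 55.845 = 56.962 g.
Weight fraction Fe = 56.962 / 232.945 = 0.2445.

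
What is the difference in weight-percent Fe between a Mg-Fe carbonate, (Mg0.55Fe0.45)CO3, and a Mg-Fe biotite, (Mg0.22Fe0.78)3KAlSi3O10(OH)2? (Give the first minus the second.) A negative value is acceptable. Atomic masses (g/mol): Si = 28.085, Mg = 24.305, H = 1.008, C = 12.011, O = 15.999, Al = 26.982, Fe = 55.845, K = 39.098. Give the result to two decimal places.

M((Mg0.55Fe0.45)CO3) = 98.506 g/mol, so wt% Fe = 25.130/98.506 × 100 = 25.51%.
M((Mg0.22Fe0.78)3KAlSi3O10(OH)2) = 491.058 g/mol, so wt% Fe = 130.677/491.058 × 100 = 26.61%.
25.51 − 26.61 = -1.10 pp.

-1.10 percentage points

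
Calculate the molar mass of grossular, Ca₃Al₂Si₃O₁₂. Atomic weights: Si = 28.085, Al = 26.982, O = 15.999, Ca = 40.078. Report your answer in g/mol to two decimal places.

The formula mass is the sum 3(40.078) + 2(26.982) + 3(28.085) + 12(15.999).

450.44 g/mol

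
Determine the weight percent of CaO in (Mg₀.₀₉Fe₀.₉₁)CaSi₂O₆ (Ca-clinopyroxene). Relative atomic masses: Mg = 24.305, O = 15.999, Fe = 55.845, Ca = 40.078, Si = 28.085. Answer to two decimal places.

22.87 wt%

M((Mg₀.₀₉Fe₀.₉₁)CaSi₂O₆) = 245.248 g/mol; M(CaO) = 56.077 g/mol.
Moles CaO per formula unit = 1 Ca ÷ 1 = 1.0000.
CaO fraction = (1.0000 × 56.077) / 245.248 = 56.077/245.248 = 0.2287.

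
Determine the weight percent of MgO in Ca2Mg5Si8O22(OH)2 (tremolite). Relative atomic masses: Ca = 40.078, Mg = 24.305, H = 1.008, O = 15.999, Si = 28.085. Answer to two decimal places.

Molar mass of Ca2Mg5Si8O22(OH)2 = 2·40.078 + 5·24.305 + 8·28.085 + 24·15.999 + 2·1.008 = 812.353 g/mol.
Each formula unit contains 5 Mg, equivalent to 5/1 = 5.0000 mol MgO.
M(MgO) = 1×24.305 + 1×15.999 = 40.304 g/mol.
Mass of MgO per formula unit = 5.0000 × 40.304 = 201.520 g.
MgO wt% = 201.520 / 812.353 × 100 = 24.81%.

24.81 wt%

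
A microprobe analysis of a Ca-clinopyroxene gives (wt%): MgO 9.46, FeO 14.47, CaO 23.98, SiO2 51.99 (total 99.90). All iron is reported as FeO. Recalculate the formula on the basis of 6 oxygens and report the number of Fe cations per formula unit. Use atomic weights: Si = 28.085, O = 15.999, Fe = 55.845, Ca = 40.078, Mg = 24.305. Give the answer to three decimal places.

9.46 wt% MgO ÷ 40.304 g/mol = 0.23472 mol, giving 0.23472 Mg and 0.23472 O.
14.47 wt% FeO ÷ 71.844 g/mol = 0.20141 mol, giving 0.20141 Fe and 0.20141 O.
23.98 wt% CaO ÷ 56.077 g/mol = 0.42763 mol, giving 0.42763 Ca and 0.42763 O.
51.99 wt% SiO2 ÷ 60.083 g/mol = 0.86530 mol, giving 0.86530 Si and 1.73060 O.
Oxygen sums to 2.59436; scaling by 6/2.59436 = 2.31271 puts the formula on 6 O.
Fe: 0.20141 × 2.31271 = 0.466 atoms per formula unit.

0.466 Fe apfu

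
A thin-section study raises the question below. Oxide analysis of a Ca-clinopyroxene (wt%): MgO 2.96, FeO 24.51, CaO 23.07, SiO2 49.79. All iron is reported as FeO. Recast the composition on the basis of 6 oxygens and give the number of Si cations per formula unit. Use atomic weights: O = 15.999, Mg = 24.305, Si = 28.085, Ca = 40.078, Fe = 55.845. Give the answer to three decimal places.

2.002 Si apfu

MgO: 2.96/40.304 = 0.07344 mol → 0.07344 mol Mg, 0.07344 mol O.
FeO: 24.51/71.844 = 0.34116 mol → 0.34116 mol Fe, 0.34116 mol O.
CaO: 23.07/56.077 = 0.41140 mol → 0.41140 mol Ca, 0.41140 mol O.
SiO2: 49.79/60.083 = 0.82869 mol → 0.82869 mol Si, 1.65738 mol O.
Total oxygen = 2.48338 mol. Normalization factor = 6/2.48338 = 2.41606.
Si per 6 O = 0.82869 × 2.41606 = 2.002.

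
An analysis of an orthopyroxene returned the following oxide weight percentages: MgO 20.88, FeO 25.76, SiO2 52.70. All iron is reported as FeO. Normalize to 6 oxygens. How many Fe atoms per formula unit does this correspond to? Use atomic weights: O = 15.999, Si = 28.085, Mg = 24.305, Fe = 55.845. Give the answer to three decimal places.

20.88 wt% MgO ÷ 40.304 g/mol = 0.51806 mol, giving 0.51806 Mg and 0.51806 O.
25.76 wt% FeO ÷ 71.844 g/mol = 0.35855 mol, giving 0.35855 Fe and 0.35855 O.
52.70 wt% SiO2 ÷ 60.083 g/mol = 0.87712 mol, giving 0.87712 Si and 1.75424 O.
Oxygen sums to 2.63085; scaling by 6/2.63085 = 2.28063 puts the formula on 6 O.
Fe: 0.35855 × 2.28063 = 0.818 atoms per formula unit.

0.818 Fe apfu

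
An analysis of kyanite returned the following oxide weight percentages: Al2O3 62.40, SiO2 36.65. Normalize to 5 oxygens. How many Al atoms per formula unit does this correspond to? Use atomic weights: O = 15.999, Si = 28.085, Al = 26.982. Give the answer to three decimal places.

Al2O3 (M=101.961): mol = 0.61200; Al = 1.22400, O = 1.83600.
SiO2 (M=60.083): mol = 0.60999; Si = 0.60999, O = 1.21998.
ΣO = 3.05598; factor = 5/ΣO = 1.63614.
Al apfu = 1.22400 × 1.63614 = 2.003.

2.003 Al apfu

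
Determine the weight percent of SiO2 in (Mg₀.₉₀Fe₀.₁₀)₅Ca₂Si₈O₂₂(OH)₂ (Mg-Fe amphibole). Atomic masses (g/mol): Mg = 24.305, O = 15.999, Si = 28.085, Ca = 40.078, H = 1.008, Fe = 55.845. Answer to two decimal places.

58.04 wt%

Molar mass of (Mg₀.₉₀Fe₀.₁₀)₅Ca₂Si₈O₂₂(OH)₂ = 4.50*24.305 + 0.50*55.845 + 2*40.078 + 8*28.085 + 24*15.999 + 2*1.008 = 828.123 g/mol.
Each formula unit contains 8 Si, equivalent to 8/1 = 8.0000 mol SiO2.
M(SiO2) = 1×28.085 + 2×15.999 = 60.083 g/mol.
Mass of SiO2 per formula unit = 8.0000 × 60.083 = 480.664 g.
SiO2 wt% = 480.664 / 828.123 × 100 = 58.04%.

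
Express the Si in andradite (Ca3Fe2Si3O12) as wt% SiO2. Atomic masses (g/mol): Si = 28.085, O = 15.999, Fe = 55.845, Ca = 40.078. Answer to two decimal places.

35.47 wt%

M(Ca3Fe2Si3O12) = 508.167 g/mol; M(SiO2) = 60.083 g/mol.
Moles SiO2 per formula unit = 3 Si ÷ 1 = 3.0000.
SiO2 fraction = (3.0000 × 60.083) / 508.167 = 180.249/508.167 = 0.3547.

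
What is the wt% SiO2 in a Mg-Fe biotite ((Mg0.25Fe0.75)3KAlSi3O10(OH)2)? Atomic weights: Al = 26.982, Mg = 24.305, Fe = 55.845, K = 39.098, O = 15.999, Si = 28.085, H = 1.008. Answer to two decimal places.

Formula mass = 488.219 g/mol.
3 Si → 3.0000 mol SiO2 per formula unit; M(SiO2) = 60.083, so SiO2 mass = 180.249 g.
180.249/488.219 × 100 = 36.92 wt%.

36.92 wt%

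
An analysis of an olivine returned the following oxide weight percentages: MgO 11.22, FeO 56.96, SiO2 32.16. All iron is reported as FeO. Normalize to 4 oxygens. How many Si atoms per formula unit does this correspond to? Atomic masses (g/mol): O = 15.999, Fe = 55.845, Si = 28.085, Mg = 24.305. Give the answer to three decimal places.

MgO (M=40.304): mol = 0.27838; Mg = 0.27838, O = 0.27838.
FeO (M=71.844): mol = 0.79283; Fe = 0.79283, O = 0.79283.
SiO2 (M=60.083): mol = 0.53526; Si = 0.53526, O = 1.07052.
ΣO = 2.14173; factor = 4/ΣO = 1.86765.
Si apfu = 0.53526 × 1.86765 = 1.000.

1.000 Si apfu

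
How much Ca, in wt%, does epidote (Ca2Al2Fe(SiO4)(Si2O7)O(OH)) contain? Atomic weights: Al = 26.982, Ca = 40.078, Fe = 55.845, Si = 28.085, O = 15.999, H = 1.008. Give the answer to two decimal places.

16.59 wt%

Formula mass = 2*40.078 + 2*26.982 + 1*55.845 + 3*28.085 + 13*15.999 + 1*1.008 = 483.215 g/mol, of which 80.156 g is Ca.
So Ca makes up 80.156/483.215 = 0.1659 of the mass, i.e. 16.59%.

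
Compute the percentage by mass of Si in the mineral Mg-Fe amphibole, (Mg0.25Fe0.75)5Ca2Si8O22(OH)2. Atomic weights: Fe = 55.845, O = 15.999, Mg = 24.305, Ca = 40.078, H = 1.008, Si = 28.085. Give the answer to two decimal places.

M((Mg0.25Fe0.75)5Ca2Si8O22(OH)2) = 930.628 g/mol.
Si contributes 8 × 28.085 = 224.680 g per mole.
224.680/930.628 = 0.2414 → 24.14%.

24.14 mass %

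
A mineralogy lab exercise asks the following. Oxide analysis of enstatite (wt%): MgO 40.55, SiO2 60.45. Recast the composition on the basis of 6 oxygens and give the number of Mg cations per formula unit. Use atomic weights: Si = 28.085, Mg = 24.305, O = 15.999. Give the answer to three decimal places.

40.55 wt% MgO ÷ 40.304 g/mol = 1.00610 mol, giving 1.00610 Mg and 1.00610 O.
60.45 wt% SiO2 ÷ 60.083 g/mol = 1.00611 mol, giving 1.00611 Si and 2.01222 O.
Oxygen sums to 3.01832; scaling by 6/3.01832 = 1.98786 puts the formula on 6 O.
Mg: 1.00610 × 1.98786 = 2.000 atoms per formula unit.

2.000 Mg apfu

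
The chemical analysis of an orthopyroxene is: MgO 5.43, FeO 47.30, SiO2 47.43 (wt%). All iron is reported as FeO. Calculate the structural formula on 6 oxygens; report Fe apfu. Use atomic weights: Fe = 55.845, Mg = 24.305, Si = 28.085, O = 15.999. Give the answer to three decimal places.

MgO (M=40.304): mol = 0.13473; Mg = 0.13473, O = 0.13473.
FeO (M=71.844): mol = 0.65837; Fe = 0.65837, O = 0.65837.
SiO2 (M=60.083): mol = 0.78941; Si = 0.78941, O = 1.57882.
ΣO = 2.37192; factor = 6/ΣO = 2.52960.
Fe apfu = 0.65837 × 2.52960 = 1.665.

1.665 Fe apfu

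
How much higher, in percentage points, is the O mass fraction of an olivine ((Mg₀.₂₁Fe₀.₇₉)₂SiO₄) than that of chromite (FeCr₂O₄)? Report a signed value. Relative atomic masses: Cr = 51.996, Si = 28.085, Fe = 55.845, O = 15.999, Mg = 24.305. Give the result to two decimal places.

5.00 percentage points

M((Mg₀.₂₁Fe₀.₇₉)₂SiO₄) = 190.524 g/mol, so wt% O = 63.996/190.524 × 100 = 33.59%.
M(FeCr₂O₄) = 223.833 g/mol, so wt% O = 63.996/223.833 × 100 = 28.59%.
33.59 − 28.59 = 5.00 pp.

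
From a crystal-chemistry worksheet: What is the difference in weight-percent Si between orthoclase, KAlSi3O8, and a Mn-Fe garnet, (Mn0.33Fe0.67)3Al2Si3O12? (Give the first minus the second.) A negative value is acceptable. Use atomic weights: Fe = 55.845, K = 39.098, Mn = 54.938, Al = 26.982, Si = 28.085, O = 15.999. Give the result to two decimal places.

First mineral: 84.255 g Si in 278.327 g formula = 30.27 wt% Si.
Second mineral: 84.255 g Si in 496.844 g formula = 16.96 wt% Si.
30.27% − 16.96% gives a difference of 13.31 percentage points.

13.31 percentage points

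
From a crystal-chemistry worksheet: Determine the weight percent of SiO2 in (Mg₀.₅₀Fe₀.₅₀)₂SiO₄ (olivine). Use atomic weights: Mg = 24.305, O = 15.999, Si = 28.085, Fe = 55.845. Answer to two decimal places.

34.89 wt%

Molar mass of (Mg₀.₅₀Fe₀.₅₀)₂SiO₄ = 1·24.305 + 1·55.845 + 1·28.085 + 4·15.999 = 172.231 g/mol.
Each formula unit contains 1 Si, equivalent to 1/1 = 1.0000 mol SiO2.
M(SiO2) = 1×28.085 + 2×15.999 = 60.083 g/mol.
Mass of SiO2 per formula unit = 1.0000 × 60.083 = 60.083 g.
SiO2 wt% = 60.083 / 172.231 × 100 = 34.89%.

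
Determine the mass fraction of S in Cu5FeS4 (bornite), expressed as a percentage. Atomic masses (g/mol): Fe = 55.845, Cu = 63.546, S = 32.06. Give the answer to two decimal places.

Formula mass = 5×63.546 + 1×55.845 + 4×32.06 = 501.815 g/mol, of which 128.240 g is S.
So S makes up 128.240/501.815 = 0.2556 of the mass, i.e. 25.56%.

25.56 mass %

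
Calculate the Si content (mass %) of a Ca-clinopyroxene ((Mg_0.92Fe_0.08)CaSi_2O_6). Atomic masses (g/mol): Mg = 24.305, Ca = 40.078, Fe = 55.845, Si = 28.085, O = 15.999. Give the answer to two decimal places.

25.64 mass %

M((Mg_0.92Fe_0.08)CaSi_2O_6) = 219.070 g/mol.
Si contributes 2 × 28.085 = 56.170 g per mole.
56.170/219.070 = 0.2564 → 25.64%.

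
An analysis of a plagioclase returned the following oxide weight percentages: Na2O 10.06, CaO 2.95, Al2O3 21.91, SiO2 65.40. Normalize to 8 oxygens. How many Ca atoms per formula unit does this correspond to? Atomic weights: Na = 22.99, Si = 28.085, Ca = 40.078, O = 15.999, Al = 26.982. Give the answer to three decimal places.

0.139 Ca apfu

Na2O (M=61.979): mol = 0.16231; Na = 0.32462, O = 0.16231.
CaO (M=56.077): mol = 0.05261; Ca = 0.05261, O = 0.05261.
Al2O3 (M=101.961): mol = 0.21489; Al = 0.42978, O = 0.64467.
SiO2 (M=60.083): mol = 1.08849; Si = 1.08849, O = 2.17698.
ΣO = 3.03657; factor = 8/ΣO = 2.63455.
Ca apfu = 0.05261 × 2.63455 = 0.139.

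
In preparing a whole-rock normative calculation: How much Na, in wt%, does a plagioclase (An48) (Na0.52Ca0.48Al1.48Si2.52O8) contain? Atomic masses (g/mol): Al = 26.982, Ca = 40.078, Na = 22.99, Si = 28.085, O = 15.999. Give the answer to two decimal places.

4.43 wt%

M(Na0.52Ca0.48Al1.48Si2.52O8) = 269.892 g/mol.
Na contributes 0.52 × 22.99 = 11.955 g per mole.
11.955/269.892 = 0.0443 → 4.43%.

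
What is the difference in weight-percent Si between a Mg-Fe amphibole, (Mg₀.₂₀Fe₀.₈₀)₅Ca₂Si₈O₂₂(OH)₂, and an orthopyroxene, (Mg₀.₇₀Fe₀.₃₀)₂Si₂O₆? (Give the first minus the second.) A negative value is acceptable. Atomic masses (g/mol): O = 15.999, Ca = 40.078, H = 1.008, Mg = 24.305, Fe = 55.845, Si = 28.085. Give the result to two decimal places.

-1.63 percentage points

First mineral: 224.680 g Si in 938.513 g formula = 23.94 wt% Si.
Second mineral: 56.170 g Si in 219.698 g formula = 25.57 wt% Si.
23.94% − 25.57% gives a difference of -1.63 percentage points.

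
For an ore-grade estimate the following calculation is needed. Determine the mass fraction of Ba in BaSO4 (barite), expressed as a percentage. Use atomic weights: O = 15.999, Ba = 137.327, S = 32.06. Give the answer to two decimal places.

58.84 mass %

Molar mass of BaSO4: 1*137.327 + 1*32.06 + 4*15.999 = 233.383 g/mol.
Mass of Ba per formula unit: 1 × 137.327 = 137.327 g.
Weight fraction Ba = 137.327 / 233.383 = 0.5884.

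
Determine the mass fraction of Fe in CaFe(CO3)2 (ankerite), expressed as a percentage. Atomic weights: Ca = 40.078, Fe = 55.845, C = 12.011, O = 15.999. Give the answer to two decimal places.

25.86 mass %

Formula mass = 1*40.078 + 1*55.845 + 2*12.011 + 6*15.999 = 215.939 g/mol, of which 55.845 g is Fe.
So Fe makes up 55.845/215.939 = 0.2586 of the mass, i.e. 25.86%.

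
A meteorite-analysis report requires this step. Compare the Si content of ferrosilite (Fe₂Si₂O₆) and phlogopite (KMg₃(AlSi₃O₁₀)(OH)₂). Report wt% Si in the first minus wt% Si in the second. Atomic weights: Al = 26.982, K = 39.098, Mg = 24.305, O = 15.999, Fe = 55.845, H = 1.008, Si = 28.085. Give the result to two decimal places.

1.10 percentage points

Si in Fe₂Si₂O₆: molar mass 263.854 g/mol; 2×28.085 = 56.170 g → 21.29 wt%.
Si in KMg₃(AlSi₃O₁₀)(OH)₂: molar mass 417.254 g/mol; 3×28.085 = 84.255 g → 20.19 wt%.
Difference = 21.29 − 20.19 = 1.10 percentage points.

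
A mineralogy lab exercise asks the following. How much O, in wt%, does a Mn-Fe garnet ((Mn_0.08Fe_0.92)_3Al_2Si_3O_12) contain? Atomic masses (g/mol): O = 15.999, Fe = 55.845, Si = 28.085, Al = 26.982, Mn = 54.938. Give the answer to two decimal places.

M((Mn_0.08Fe_0.92)_3Al_2Si_3O_12) = 497.524 g/mol.
O contributes 12 × 15.999 = 191.988 g per mole.
191.988/497.524 = 0.3859 → 38.59%.

38.59 wt%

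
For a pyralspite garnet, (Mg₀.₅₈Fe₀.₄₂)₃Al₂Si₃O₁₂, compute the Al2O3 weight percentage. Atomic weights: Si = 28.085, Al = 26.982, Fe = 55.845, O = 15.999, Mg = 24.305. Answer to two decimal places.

M((Mg₀.₅₈Fe₀.₄₂)₃Al₂Si₃O₁₂) = 442.862 g/mol; M(Al2O3) = 101.961 g/mol.
Moles Al2O3 per formula unit = 2 Al ÷ 2 = 1.0000.
Al2O3 fraction = (1.0000 × 101.961) / 442.862 = 101.961/442.862 = 0.2302.

23.02 wt%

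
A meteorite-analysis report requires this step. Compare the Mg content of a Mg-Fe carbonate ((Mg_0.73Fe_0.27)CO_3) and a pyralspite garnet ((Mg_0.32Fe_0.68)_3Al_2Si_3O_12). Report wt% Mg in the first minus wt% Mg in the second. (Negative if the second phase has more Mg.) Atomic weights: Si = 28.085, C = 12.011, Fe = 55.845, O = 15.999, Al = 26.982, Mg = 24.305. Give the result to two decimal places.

Mg in (Mg_0.73Fe_0.27)CO_3: molar mass 92.829 g/mol; 0.73×24.305 = 17.743 g → 19.11 wt%.
Mg in (Mg_0.32Fe_0.68)_3Al_2Si_3O_12: molar mass 467.464 g/mol; 0.96×24.305 = 23.333 g → 4.99 wt%.
Difference = 19.11 − 4.99 = 14.12 percentage points.

14.12 percentage points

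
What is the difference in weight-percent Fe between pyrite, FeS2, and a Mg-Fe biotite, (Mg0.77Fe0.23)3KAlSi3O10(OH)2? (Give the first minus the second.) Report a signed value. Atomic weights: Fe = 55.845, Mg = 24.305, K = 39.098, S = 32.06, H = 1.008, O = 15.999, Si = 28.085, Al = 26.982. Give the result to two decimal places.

37.77 percentage points

Fe in FeS2: molar mass 119.965 g/mol; 1×55.845 = 55.845 g → 46.55 wt%.
Fe in (Mg0.77Fe0.23)3KAlSi3O10(OH)2: molar mass 439.017 g/mol; 0.69×55.845 = 38.533 g → 8.78 wt%.
Difference = 46.55 − 8.78 = 37.77 percentage points.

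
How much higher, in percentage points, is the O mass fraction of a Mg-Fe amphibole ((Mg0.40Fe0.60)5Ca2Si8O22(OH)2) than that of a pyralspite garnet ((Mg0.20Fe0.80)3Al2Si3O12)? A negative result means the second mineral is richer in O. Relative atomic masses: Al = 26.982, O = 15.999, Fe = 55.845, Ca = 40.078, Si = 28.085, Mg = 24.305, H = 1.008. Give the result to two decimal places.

M((Mg0.40Fe0.60)5Ca2Si8O22(OH)2) = 906.973 g/mol, so wt% O = 383.976/906.973 × 100 = 42.34%.
M((Mg0.20Fe0.80)3Al2Si3O12) = 478.818 g/mol, so wt% O = 191.988/478.818 × 100 = 40.10%.
42.34 − 40.10 = 2.24 pp.

2.24 percentage points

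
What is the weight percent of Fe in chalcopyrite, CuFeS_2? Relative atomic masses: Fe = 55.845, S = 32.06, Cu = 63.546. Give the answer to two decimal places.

M(CuFeS_2) = 183.511 g/mol.
Fe contributes 1 × 55.845 = 55.845 g per mole.
55.845/183.511 = 0.3043 → 30.43%.

30.43 wt%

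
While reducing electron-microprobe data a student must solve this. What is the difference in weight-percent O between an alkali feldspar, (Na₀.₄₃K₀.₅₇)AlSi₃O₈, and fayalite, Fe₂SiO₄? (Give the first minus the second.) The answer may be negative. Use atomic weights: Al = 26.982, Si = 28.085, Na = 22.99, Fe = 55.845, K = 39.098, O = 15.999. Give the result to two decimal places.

O in (Na₀.₄₃K₀.₅₇)AlSi₃O₈: molar mass 271.401 g/mol; 8×15.999 = 127.992 g → 47.16 wt%.
O in Fe₂SiO₄: molar mass 203.771 g/mol; 4×15.999 = 63.996 g → 31.41 wt%.
Difference = 47.16 − 31.41 = 15.75 percentage points.

15.75 percentage points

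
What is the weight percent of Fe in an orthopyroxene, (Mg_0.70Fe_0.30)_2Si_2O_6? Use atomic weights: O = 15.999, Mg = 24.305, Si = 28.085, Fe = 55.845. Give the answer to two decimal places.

15.25 mass %

M((Mg_0.70Fe_0.30)_2Si_2O_6) = 219.698 g/mol.
Fe contributes 0.60 × 55.845 = 33.507 g per mole.
33.507/219.698 = 0.1525 → 15.25%.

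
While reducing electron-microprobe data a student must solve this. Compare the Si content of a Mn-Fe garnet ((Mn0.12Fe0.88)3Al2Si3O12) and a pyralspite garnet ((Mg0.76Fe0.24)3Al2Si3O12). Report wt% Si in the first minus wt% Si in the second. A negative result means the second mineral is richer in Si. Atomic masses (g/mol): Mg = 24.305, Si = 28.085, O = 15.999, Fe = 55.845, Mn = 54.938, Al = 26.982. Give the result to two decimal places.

First mineral: 84.255 g Si in 497.415 g formula = 16.94 wt% Si.
Second mineral: 84.255 g Si in 425.831 g formula = 19.79 wt% Si.
16.94% − 19.79% gives a difference of -2.85 percentage points.

-2.85 percentage points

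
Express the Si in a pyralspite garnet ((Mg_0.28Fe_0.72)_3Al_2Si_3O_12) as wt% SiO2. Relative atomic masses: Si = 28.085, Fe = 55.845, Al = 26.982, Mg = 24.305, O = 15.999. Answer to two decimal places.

38.25 wt%

M((Mg_0.28Fe_0.72)_3Al_2Si_3O_12) = 471.248 g/mol; M(SiO2) = 60.083 g/mol.
Moles SiO2 per formula unit = 3 Si ÷ 1 = 3.0000.
SiO2 fraction = (3.0000 × 60.083) / 471.248 = 180.249/471.248 = 0.3825.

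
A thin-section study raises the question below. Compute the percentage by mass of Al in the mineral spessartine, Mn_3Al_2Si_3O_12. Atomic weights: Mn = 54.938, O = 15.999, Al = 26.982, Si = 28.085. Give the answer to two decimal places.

10.90 wt%

M(Mn_3Al_2Si_3O_12) = 495.021 g/mol.
Al contributes 2 × 26.982 = 53.964 g per mole.
53.964/495.021 = 0.1090 → 10.90%.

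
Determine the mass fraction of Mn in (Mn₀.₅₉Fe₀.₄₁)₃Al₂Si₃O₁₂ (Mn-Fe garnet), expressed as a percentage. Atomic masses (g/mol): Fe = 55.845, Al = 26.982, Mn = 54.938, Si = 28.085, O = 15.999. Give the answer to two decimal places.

Formula mass = 1.77×54.938 + 1.23×55.845 + 2×26.982 + 3×28.085 + 12×15.999 = 496.137 g/mol, of which 97.240 g is Mn.
So Mn makes up 97.240/496.137 = 0.1960 of the mass, i.e. 19.60%.

19.60 mass %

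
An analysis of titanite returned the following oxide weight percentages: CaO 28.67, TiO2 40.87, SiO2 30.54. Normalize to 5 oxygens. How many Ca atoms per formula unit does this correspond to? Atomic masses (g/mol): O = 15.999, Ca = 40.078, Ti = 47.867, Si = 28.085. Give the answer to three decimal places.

CaO: 28.67/56.077 = 0.51126 mol → 0.51126 mol Ca, 0.51126 mol O.
TiO2: 40.87/79.865 = 0.51174 mol → 0.51174 mol Ti, 1.02348 mol O.
SiO2: 30.54/60.083 = 0.50830 mol → 0.50830 mol Si, 1.01660 mol O.
Total oxygen = 2.55134 mol. Normalization factor = 5/2.55134 = 1.95975.
Ca per 5 O = 0.51126 × 1.95975 = 1.002.

1.002 Ca apfu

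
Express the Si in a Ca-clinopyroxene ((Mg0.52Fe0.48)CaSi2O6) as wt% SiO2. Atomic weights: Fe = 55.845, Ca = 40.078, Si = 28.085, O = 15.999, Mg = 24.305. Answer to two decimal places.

Molar mass of (Mg0.52Fe0.48)CaSi2O6 = 0.52*24.305 + 0.48*55.845 + 1*40.078 + 2*28.085 + 6*15.999 = 231.686 g/mol.
Each formula unit contains 2 Si, equivalent to 2/1 = 2.0000 mol SiO2.
M(SiO2) = 1×28.085 + 2×15.999 = 60.083 g/mol.
Mass of SiO2 per formula unit = 2.0000 × 60.083 = 120.166 g.
SiO2 wt% = 120.166 / 231.686 × 100 = 51.87%.

51.87 wt%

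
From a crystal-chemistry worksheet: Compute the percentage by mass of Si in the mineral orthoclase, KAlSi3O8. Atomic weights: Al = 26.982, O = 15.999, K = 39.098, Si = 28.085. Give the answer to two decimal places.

30.27 weight percent

Formula mass = 1*39.098 + 1*26.982 + 3*28.085 + 8*15.999 = 278.327 g/mol, of which 84.255 g is Si.
So Si makes up 84.255/278.327 = 0.3027 of the mass, i.e. 30.27%.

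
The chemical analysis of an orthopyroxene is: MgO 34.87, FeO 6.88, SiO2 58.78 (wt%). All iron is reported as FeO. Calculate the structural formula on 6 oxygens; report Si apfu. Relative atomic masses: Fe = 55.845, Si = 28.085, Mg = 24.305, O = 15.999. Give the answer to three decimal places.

2.012 Si apfu

34.87 wt% MgO ÷ 40.304 g/mol = 0.86517 mol, giving 0.86517 Mg and 0.86517 O.
6.88 wt% FeO ÷ 71.844 g/mol = 0.09576 mol, giving 0.09576 Fe and 0.09576 O.
58.78 wt% SiO2 ÷ 60.083 g/mol = 0.97831 mol, giving 0.97831 Si and 1.95662 O.
Oxygen sums to 2.91755; scaling by 6/2.91755 = 2.05652 puts the formula on 6 O.
Si: 0.97831 × 2.05652 = 2.012 atoms per formula unit.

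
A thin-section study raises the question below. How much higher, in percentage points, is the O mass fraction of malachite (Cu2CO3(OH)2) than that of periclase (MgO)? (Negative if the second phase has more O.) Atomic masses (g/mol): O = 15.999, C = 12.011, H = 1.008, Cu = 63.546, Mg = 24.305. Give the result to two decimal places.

-3.52 percentage points

M(Cu2CO3(OH)2) = 221.114 g/mol, so wt% O = 79.995/221.114 × 100 = 36.18%.
M(MgO) = 40.304 g/mol, so wt% O = 15.999/40.304 × 100 = 39.70%.
36.18 − 39.70 = -3.52 pp.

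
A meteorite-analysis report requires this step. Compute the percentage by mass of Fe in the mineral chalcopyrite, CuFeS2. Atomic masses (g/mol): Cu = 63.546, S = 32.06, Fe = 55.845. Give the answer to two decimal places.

Molar mass of CuFeS2: 1*63.546 + 1*55.845 + 2*32.06 = 183.511 g/mol.
Mass of Fe per formula unit: 1 × 55.845 = 55.845 g.
Weight fraction Fe = 55.845 / 183.511 = 0.3043.

30.43 mass %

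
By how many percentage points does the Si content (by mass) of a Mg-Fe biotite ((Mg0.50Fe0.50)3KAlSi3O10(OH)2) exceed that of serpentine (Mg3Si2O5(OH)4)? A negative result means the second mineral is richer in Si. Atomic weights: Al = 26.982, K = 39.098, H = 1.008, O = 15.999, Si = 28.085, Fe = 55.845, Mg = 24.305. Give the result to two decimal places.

M((Mg0.50Fe0.50)3KAlSi3O10(OH)2) = 464.564 g/mol, so wt% Si = 84.255/464.564 × 100 = 18.14%.
M(Mg3Si2O5(OH)4) = 277.108 g/mol, so wt% Si = 56.170/277.108 × 100 = 20.27%.
18.14 − 20.27 = -2.13 pp.

-2.13 percentage points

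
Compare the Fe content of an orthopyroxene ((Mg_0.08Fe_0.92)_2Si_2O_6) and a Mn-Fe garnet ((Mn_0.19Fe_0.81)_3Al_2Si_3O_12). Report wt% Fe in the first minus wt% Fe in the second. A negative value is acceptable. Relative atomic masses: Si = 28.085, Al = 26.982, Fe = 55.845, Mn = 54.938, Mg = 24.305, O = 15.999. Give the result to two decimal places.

12.41 percentage points

First mineral: 102.755 g Fe in 258.808 g formula = 39.70 wt% Fe.
Second mineral: 135.703 g Fe in 497.225 g formula = 27.29 wt% Fe.
39.70% − 27.29% gives a difference of 12.41 percentage points.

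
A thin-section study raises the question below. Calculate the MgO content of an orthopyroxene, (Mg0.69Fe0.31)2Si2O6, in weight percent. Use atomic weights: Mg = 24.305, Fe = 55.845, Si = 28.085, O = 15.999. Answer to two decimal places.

Molar mass of (Mg0.69Fe0.31)2Si2O6 = 1.38×24.305 + 0.62×55.845 + 2×28.085 + 6×15.999 = 220.329 g/mol.
Each formula unit contains 1.38 Mg, equivalent to 1.38/1 = 1.3800 mol MgO.
M(MgO) = 1×24.305 + 1×15.999 = 40.304 g/mol.
Mass of MgO per formula unit = 1.3800 × 40.304 = 55.620 g.
MgO wt% = 55.620 / 220.329 × 100 = 25.24%.

25.24 wt%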